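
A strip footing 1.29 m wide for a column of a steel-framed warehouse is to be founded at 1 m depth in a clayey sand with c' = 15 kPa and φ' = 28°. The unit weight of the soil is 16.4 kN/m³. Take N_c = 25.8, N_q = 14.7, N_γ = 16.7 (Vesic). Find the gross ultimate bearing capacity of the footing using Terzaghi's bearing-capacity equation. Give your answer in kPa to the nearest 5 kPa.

q_ult ≈ 805 kPa

Overburden at base level: q = 16.4 × 1 = 16.4 kPa.
Cohesion term c·N_c = 15 × 25.8 = 387 kPa; surcharge term q·N_q = 16.4 × 14.7 = 241.08 kPa; self-weight term 0.5·γ·B·N_γ = 0.5 × 16.4 × 1.29 × 16.7 = 176.65 kPa.
q_ult = 387 + 241.08 + 176.65 = 804.73 kPa.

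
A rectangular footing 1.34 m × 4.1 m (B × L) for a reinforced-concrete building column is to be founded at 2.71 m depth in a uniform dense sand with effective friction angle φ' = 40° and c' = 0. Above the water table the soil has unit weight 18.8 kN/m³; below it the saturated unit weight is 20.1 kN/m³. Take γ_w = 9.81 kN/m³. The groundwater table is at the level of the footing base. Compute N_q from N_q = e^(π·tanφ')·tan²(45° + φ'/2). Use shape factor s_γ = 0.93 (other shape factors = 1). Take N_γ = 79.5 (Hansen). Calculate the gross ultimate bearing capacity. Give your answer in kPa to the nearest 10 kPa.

q_ult ≈ 3780 kPa

tan40° = 0.8391, so N_q = e^(π×0.8391)·tan²(65°) = 13.959 × 4.599 = 64.2.
q = γ·D_f = 18.8 × 2.71 = 50.948 kPa.
For the ½γBN_γ term take γ' = 20.1 − 9.81 = 10.29 kN/m³ (soil below base is submerged).
q·N_q = 50.948 × 64.195 = 3270.6 kPa
0.5·γ·B·N_γ·s_γ = 0.5 × 10.29 × 1.34 × 79.5 × 0.93 = 509.73 kPa
q_ult = 3270.6 + 509.73 = 3780.3 kPa.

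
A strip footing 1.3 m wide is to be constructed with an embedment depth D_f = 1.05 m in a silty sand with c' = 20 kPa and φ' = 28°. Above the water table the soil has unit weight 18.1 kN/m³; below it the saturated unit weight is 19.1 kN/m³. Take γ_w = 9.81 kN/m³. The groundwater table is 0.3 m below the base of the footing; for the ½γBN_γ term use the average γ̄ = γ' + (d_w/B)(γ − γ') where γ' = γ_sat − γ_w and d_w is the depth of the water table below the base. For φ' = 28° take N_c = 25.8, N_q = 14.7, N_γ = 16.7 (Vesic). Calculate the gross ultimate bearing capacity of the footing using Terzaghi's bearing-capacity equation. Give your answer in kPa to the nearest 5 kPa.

q = γ·D_f = 18.1 × 1.05 = 19.005 kPa.
γ' = 9.29 kN/m³; averaging over the depth B below the base, γ̄ = γ' + (d_w/B)(γ − γ') = 11.323 kN/m³.
c·N_c = 20 × 25.8 = 516 kPa
q·N_q = 19.005 × 14.7 = 279.37 kPa
0.5·γ·B·N_γ = 0.5 × 11.323 × 1.3 × 16.7 = 122.91 kPa
q_ult = 516 + 279.37 + 122.91 = 918.29 kPa.

q_ult ≈ 920 kPa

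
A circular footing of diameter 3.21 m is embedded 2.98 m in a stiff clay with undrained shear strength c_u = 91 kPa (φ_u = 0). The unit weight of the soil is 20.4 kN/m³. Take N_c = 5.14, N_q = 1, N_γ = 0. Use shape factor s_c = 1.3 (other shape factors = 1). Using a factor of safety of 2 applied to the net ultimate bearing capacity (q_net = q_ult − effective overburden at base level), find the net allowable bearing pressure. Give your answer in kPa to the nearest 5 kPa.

q_all(net) ≈ 305 kPa

Effective surcharge at the founding depth q = γ·D_f = 20.4 × 2.98 = 60.792 kPa.
q_ult = c·N_c·s_c + q·N_q
     = 91 × 5.14 × 1.3 + 60.792 × 1
     = 608.06 + 60.792 = 668.85 kPa.
Net ultimate: q_net = 668.85 − 60.792 = 608.06 kPa.
q_all(net) = 608.06 / 2 = 304.03 kPa.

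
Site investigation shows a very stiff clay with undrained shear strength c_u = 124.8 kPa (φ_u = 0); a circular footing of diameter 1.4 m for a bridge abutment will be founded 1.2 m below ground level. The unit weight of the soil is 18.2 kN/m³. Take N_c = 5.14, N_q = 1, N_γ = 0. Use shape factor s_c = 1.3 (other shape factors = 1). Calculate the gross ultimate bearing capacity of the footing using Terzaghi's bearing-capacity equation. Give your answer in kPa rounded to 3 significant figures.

q_ult ≈ 856 kPa

q = γ·D_f = 18.2 × 1.2 = 21.84 kPa.
c·N_c·s_c = 124.8 × 5.14 × 1.3 = 833.91 kPa
q·N_q = 21.84 × 1 = 21.84 kPa
q_ult = 833.91 + 21.84 = 855.75 kPa.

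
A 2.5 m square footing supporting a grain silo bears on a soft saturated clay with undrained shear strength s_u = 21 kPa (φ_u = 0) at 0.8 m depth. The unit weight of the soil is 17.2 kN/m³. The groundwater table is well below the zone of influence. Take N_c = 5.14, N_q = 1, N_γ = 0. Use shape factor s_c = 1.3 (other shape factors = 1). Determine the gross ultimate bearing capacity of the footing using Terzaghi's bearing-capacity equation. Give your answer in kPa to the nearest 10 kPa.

q_ult ≈ 150 kPa

Overburden at base level: q = 17.2 × 0.8 = 13.76 kPa.
Cohesion term c·N_c·s_c = 21 × 5.14 × 1.3 = 140.32 kPa; surcharge term q·N_q = 13.76 × 1 = 13.76 kPa.
q_ult = 140.32 + 13.76 = 154.08 kPa.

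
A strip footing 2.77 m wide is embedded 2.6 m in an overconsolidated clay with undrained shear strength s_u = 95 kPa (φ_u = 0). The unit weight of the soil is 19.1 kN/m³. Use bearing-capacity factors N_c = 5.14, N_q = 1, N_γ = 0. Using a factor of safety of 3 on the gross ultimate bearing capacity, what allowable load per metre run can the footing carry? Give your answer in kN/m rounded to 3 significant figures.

≈ 497 kN/m

q = γ·D_f = 19.1 × 2.6 = 49.66 kPa.
c·N_c = 95 × 5.14 = 488.3 kPa
q·N_q = 49.66 × 1 = 49.66 kPa
q_ult = 488.3 + 49.66 = 537.96 kPa.
Gross allowable pressure q_all = 537.96 / 3 = 179.32 kPa.
Allowable wall load = q_all × B = 179.32 × 2.77 = 496.72 kN per metre run.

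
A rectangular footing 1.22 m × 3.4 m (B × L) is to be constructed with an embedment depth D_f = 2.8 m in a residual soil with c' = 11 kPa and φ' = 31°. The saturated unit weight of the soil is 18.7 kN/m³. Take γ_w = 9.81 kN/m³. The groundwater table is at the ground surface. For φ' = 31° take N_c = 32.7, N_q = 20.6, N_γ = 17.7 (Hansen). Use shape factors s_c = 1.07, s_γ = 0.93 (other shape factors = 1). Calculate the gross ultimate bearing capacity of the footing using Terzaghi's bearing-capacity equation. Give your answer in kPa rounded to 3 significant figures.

γ' = 18.7 − 9.81 = 8.89 kN/m³ (submerged throughout). q = 8.89 × 2.8 = 24.892 kPa; the same γ' applies in the ½γBN_γ term.
c·N_c·s_c = 11 × 32.7 × 1.07 = 384.88 kPa
q·N_q = 24.892 × 20.6 = 512.78 kPa
0.5·γ·B·N_γ·s_γ = 0.5 × 8.89 × 1.22 × 17.7 × 0.93 = 89.266 kPa
q_ult = 384.88 + 512.78 + 89.266 = 986.92 kPa.

q_ult ≈ 987 kPa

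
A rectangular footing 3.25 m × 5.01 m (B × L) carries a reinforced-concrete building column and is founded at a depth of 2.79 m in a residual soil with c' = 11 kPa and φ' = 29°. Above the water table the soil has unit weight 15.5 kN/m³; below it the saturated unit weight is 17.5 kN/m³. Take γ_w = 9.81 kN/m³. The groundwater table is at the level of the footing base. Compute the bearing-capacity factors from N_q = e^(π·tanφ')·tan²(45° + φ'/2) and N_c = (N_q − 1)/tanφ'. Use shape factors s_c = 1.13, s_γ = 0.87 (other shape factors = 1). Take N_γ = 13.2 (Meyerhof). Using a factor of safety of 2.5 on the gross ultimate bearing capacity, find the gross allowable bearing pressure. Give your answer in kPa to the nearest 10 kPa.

N_q = e^(π·tan29°)·tan²(59.5°) = 16.44; N_c = (N_q − 1)/tanφ' = 27.86.
Effective surcharge at the founding depth q = γ·D_f = 15.5 × 2.79 = 43.245 kPa.
The water table coincides with the base, so in the self-weight term γ → γ' = 7.69 kN/m³.
q_ult = c·N_c·s_c + q·N_q + 0.5·γ·B·N_γ·s_γ
     = 11 × 27.86 × 1.13 + 43.245 × 16.443 + 0.5 × 7.69 × 3.25 × 13.2 × 0.87
     = 346.31 + 711.09 + 143.51 = 1200.9 kPa.
q_all = 1200.9 / 2.5 = 480.36 kPa.

q_all ≈ 480 kPa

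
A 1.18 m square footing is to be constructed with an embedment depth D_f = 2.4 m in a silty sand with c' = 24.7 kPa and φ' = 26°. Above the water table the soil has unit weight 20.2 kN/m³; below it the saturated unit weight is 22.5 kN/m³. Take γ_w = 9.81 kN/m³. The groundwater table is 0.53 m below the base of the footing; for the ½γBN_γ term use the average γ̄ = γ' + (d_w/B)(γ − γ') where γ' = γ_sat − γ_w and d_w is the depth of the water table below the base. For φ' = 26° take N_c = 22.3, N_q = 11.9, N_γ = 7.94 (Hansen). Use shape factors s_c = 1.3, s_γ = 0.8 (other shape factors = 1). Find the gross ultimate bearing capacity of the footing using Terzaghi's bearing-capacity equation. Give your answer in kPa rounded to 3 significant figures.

Overburden at base level: q = 20.2 × 2.4 = 48.48 kPa.
The water table is 0.53 m below the base (< B = 1.18 m), so the ½γBN_γ term uses γ̄ = γ' + (d_w/B)(γ − γ') = 12.69 + (0.53/1.18)(20.2 − 12.69) = 16.063 kN/m³.
Cohesion term c·N_c·s_c = 24.7 × 22.3 × 1.3 = 716.05 kPa; surcharge term q·N_q = 48.48 × 11.9 = 576.91 kPa; self-weight term 0.5·γ·B·N_γ·s_γ = 0.5 × 16.063 × 1.18 × 7.94 × 0.8 = 60.199 kPa.
q_ult = 716.05 + 576.91 + 60.199 = 1353.2 kPa.

q_ult ≈ 1350 kPa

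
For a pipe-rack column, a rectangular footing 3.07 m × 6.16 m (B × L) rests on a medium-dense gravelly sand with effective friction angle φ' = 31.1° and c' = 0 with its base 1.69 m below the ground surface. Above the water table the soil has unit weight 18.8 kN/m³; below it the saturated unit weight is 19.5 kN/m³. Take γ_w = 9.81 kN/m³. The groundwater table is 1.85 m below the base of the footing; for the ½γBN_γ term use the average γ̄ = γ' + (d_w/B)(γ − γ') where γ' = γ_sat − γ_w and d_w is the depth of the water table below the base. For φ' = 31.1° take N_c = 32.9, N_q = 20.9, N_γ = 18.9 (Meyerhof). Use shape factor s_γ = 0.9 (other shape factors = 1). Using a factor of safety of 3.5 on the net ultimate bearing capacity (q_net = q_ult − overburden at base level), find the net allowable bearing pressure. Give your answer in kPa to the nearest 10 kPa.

Effective surcharge at the founding depth q = γ·D_f = 18.8 × 1.69 = 31.772 kPa.
With d_w = 1.85 m < B, γ̄ = 9.69 + (1.85/3.07) × (18.8 − 9.69) = 15.18 kN/m³.
q_ult = q·N_q + 0.5·γ·B·N_γ·s_γ
     = 31.772 × 20.9 + 0.5 × 15.18 × 3.07 × 18.9 × 0.9
     = 664.03 + 396.35 = 1060.4 kPa.
q_net = 1060.4 − 31.772 = 1028.6 kPa.
q_all(net) = 1028.6 / 3.5 = 293.89 kPa.

q_all(net) ≈ 290 kPa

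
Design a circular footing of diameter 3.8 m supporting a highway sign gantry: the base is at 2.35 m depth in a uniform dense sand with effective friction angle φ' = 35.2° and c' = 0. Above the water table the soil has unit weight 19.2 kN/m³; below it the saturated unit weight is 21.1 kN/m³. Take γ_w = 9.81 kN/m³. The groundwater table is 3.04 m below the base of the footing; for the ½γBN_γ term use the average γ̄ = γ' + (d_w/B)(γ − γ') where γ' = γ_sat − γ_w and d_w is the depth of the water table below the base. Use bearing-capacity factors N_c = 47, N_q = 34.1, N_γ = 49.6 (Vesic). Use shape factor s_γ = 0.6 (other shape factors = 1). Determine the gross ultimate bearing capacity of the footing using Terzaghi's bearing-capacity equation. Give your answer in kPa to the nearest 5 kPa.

q_ult ≈ 2535 kPa

Effective surcharge at the founding depth q = γ·D_f = 19.2 × 2.35 = 45.12 kPa.
With d_w = 3.04 m < B, γ̄ = 11.29 + (3.04/3.8) × (19.2 − 11.29) = 17.618 kN/m³.
q_ult = q·N_q + 0.5·γ·B·N_γ·s_γ
     = 45.12 × 34.1 + 0.5 × 17.618 × 3.8 × 49.6 × 0.6
     = 1538.6 + 996.19 = 2534.8 kPa.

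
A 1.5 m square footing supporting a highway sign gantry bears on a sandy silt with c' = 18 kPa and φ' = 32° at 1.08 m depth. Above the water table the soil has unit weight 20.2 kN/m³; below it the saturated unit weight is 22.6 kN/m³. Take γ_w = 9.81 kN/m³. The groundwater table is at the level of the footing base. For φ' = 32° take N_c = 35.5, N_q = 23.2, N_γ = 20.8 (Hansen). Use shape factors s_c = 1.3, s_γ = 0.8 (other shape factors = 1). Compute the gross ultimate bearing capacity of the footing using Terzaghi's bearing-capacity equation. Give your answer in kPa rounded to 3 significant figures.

q_ult ≈ 1500 kPa

Effective surcharge at the founding depth q = γ·D_f = 20.2 × 1.08 = 21.816 kPa.
The water table coincides with the base, so in the self-weight term γ → γ' = 12.79 kN/m³.
q_ult = c·N_c·s_c + q·N_q + 0.5·γ·B·N_γ·s_γ
     = 18 × 35.5 × 1.3 + 21.816 × 23.2 + 0.5 × 12.79 × 1.5 × 20.8 × 0.8
     = 830.7 + 506.13 + 159.62 = 1496.5 kPa.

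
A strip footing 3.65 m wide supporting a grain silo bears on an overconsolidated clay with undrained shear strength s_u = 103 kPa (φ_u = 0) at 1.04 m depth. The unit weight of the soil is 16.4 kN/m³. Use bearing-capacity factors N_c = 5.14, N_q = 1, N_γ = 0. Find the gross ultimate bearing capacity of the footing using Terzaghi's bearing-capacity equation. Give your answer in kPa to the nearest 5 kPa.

q = γ·D_f = 16.4 × 1.04 = 17.056 kPa.
c·N_c = 103 × 5.14 = 529.42 kPa
q·N_q = 17.056 × 1 = 17.056 kPa
q_ult = 529.42 + 17.056 = 546.48 kPa.

q_ult ≈ 545 kPa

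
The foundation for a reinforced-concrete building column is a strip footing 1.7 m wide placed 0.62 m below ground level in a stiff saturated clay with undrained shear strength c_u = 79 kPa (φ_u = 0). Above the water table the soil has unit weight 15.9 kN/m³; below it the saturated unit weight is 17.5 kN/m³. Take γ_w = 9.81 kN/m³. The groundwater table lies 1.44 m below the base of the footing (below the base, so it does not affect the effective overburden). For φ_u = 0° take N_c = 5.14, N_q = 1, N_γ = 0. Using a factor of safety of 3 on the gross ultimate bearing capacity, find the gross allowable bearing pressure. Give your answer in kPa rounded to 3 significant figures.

Effective surcharge at the founding depth q = γ·D_f = 15.9 × 0.62 = 9.858 kPa.
q_ult = c·N_c + q·N_q
     = 79 × 5.14 + 9.858 × 1
     = 406.06 + 9.858 = 415.92 kPa.
q_all = 415.92 / 3 = 138.64 kPa.

q_all ≈ 139 kPa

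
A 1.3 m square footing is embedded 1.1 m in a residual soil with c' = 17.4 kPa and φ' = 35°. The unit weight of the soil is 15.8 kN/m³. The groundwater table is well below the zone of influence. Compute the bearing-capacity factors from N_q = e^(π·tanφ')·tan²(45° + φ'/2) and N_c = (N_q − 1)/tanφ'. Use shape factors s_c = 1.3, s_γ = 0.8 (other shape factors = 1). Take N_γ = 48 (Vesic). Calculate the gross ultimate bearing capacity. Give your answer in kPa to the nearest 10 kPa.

tan35° = 0.7002, so N_q = e^(π×0.7002)·tan²(62.5°) = 9.023 × 3.69 = 33.3.
N_c = (33.3 − 1)/tan35° = 46.12.
Overburden at base level: q = 15.8 × 1.1 = 17.38 kPa.
Cohesion term c·N_c·s_c = 17.4 × 46.124 × 1.3 = 1043.3 kPa; surcharge term q·N_q = 17.38 × 33.296 = 578.69 kPa; self-weight term 0.5·γ·B·N_γ·s_γ = 0.5 × 15.8 × 1.3 × 48 × 0.8 = 394.37 kPa.
q_ult = 1043.3 + 578.69 + 394.37 = 2016.4 kPa.

q_ult ≈ 2020 kPa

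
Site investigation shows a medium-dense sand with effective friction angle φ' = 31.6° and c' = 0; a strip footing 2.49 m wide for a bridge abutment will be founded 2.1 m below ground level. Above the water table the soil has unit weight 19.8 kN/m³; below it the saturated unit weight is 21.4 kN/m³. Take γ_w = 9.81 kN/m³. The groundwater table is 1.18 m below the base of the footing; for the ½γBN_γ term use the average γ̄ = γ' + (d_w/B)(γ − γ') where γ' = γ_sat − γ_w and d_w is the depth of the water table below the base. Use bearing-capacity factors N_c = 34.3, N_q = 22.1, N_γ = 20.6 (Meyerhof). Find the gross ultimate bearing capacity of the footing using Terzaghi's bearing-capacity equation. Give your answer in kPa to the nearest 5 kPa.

Overburden at base level: q = 19.8 × 2.1 = 41.58 kPa.
The water table is 1.18 m below the base (< B = 2.49 m), so the ½γBN_γ term uses γ̄ = γ' + (d_w/B)(γ − γ') = 11.59 + (1.18/2.49)(19.8 − 11.59) = 15.481 kN/m³.
Surcharge term q·N_q = 41.58 × 22.1 = 918.92 kPa; self-weight term 0.5·γ·B·N_γ = 0.5 × 15.481 × 2.49 × 20.6 = 397.03 kPa.
q_ult = 918.92 + 397.03 = 1316 kPa.

q_ult ≈ 1315 kPa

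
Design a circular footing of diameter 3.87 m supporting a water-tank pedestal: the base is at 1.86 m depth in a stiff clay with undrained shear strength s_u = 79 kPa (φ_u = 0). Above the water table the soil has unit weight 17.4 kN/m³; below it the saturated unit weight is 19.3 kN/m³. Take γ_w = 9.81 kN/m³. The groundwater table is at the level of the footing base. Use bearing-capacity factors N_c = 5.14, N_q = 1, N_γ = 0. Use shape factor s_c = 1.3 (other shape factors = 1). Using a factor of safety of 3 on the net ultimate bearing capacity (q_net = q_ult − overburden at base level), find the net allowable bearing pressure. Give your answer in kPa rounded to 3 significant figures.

q = γ·D_f = 17.4 × 1.86 = 32.364 kPa.
c·N_c·s_c = 79 × 5.14 × 1.3 = 527.88 kPa
q·N_q = 32.364 × 1 = 32.364 kPa
q_ult = 527.88 + 32.364 = 560.24 kPa.
q_net = 560.24 − 32.364 = 527.88 kPa.
q_all(net) = 527.88 / 3 = 175.96 kPa.

q_all(net) ≈ 176 kPa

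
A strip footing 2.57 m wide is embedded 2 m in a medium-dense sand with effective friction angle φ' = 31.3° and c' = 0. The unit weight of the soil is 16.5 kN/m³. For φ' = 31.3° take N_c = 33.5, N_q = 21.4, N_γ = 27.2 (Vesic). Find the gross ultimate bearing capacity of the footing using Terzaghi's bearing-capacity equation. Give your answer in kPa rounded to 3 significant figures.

q_ult ≈ 1280 kPa

Effective surcharge at the founding depth q = γ·D_f = 16.5 × 2 = 33 kPa.
q_ult = q·N_q + 0.5·γ·B·N_γ
     = 33 × 21.4 + 0.5 × 16.5 × 2.57 × 27.2
     = 706.2 + 576.71 = 1282.9 kPa.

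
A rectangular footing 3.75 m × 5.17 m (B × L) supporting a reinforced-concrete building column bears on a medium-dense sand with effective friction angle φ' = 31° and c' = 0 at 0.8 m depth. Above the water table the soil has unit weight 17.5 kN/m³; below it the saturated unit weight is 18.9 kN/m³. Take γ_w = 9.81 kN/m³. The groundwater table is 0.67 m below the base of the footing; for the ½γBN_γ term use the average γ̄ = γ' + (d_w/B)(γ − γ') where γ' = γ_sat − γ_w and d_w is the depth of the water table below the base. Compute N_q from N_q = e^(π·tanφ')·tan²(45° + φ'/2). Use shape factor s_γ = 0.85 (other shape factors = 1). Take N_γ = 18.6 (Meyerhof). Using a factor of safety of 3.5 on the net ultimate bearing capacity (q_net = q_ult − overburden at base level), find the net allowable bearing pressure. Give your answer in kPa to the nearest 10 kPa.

N_q = e^(π·tan31°)·tan²(60.5°) = 20.63.
Overburden at base level: q = 17.5 × 0.8 = 14 kPa.
The water table is 0.67 m below the base (< B = 3.75 m), so the ½γBN_γ term uses γ̄ = γ' + (d_w/B)(γ − γ') = 9.09 + (0.67/3.75)(17.5 − 9.09) = 10.593 kN/m³.
Surcharge term q·N_q = 14 × 20.631 = 288.83 kPa; self-weight term 0.5·γ·B·N_γ·s_γ = 0.5 × 10.593 × 3.75 × 18.6 × 0.85 = 314 kPa.
q_ult = 288.83 + 314 = 602.84 kPa.
q_net = 602.84 − 14 = 588.84 kPa.
q_all(net) = 588.84 / 3.5 = 168.24 kPa.

q_all(net) ≈ 170 kPa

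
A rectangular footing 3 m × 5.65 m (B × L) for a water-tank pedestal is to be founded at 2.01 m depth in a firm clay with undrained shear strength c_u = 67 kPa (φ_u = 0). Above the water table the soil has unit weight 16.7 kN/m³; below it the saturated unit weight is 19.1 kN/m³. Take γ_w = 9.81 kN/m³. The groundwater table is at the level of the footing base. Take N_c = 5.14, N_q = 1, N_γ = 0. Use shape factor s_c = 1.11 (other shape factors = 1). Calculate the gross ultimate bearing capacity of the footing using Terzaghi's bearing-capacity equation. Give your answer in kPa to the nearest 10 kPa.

q = γ·D_f = 16.7 × 2.01 = 33.567 kPa.
c·N_c·s_c = 67 × 5.14 × 1.11 = 382.26 kPa
q·N_q = 33.567 × 1 = 33.567 kPa
q_ult = 382.26 + 33.567 = 415.83 kPa.

q_ult ≈ 420 kPa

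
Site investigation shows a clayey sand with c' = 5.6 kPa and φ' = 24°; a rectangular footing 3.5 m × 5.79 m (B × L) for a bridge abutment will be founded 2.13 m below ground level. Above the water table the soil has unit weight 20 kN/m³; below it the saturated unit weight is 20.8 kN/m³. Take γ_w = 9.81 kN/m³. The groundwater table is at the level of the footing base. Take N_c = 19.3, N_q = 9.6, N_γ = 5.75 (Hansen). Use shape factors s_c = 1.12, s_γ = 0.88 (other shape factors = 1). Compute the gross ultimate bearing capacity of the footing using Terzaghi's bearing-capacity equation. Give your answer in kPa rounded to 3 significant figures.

Effective surcharge at the founding depth q = γ·D_f = 20 × 2.13 = 42.6 kPa.
The water table coincides with the base, so in the self-weight term γ → γ' = 10.99 kN/m³.
q_ult = c·N_c·s_c + q·N_q + 0.5·γ·B·N_γ·s_γ
     = 5.6 × 19.3 × 1.12 + 42.6 × 9.6 + 0.5 × 10.99 × 3.5 × 5.75 × 0.88
     = 121.05 + 408.96 + 97.316 = 627.33 kPa.

q_ult ≈ 627 kPa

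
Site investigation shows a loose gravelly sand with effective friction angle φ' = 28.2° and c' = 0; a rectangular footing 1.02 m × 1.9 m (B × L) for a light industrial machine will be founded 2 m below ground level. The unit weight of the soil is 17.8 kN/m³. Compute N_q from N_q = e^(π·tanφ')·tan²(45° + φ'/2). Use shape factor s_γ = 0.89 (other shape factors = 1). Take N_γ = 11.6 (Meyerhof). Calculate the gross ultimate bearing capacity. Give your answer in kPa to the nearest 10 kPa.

tan28.2° = 0.5362, so N_q = e^(π×0.5362)·tan²(59.1°) = 5.39 × 2.792 = 15.05.
Overburden at base level: q = 17.8 × 2 = 35.6 kPa.
Surcharge term q·N_q = 35.6 × 15.047 = 535.69 kPa; self-weight term 0.5·γ·B·N_γ·s_γ = 0.5 × 17.8 × 1.02 × 11.6 × 0.89 = 93.721 kPa.
q_ult = 535.69 + 93.721 = 629.41 kPa.

q_ult ≈ 630 kPa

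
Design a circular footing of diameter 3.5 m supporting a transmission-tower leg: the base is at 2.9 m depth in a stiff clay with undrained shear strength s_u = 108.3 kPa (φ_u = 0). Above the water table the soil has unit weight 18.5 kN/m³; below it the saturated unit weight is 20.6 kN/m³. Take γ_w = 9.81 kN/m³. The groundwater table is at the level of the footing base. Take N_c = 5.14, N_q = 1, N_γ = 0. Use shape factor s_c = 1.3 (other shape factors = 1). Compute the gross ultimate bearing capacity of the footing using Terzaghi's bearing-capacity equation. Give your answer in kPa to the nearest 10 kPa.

q_ult ≈ 780 kPa

Overburden at base level: q = 18.5 × 2.9 = 53.65 kPa.
Cohesion term c·N_c·s_c = 108.3 × 5.14 × 1.3 = 723.66 kPa; surcharge term q·N_q = 53.65 × 1 = 53.65 kPa.
q_ult = 723.66 + 53.65 = 777.31 kPa.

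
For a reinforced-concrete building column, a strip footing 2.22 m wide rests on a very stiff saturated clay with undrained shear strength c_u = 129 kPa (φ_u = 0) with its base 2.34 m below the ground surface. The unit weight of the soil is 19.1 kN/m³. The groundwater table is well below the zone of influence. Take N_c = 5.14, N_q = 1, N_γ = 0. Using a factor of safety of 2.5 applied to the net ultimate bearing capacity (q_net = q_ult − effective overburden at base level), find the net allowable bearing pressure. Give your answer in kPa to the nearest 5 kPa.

q_all(net) ≈ 265 kPa

Overburden at base level: q = 19.1 × 2.34 = 44.694 kPa.
Cohesion term c·N_c = 129 × 5.14 = 663.06 kPa; surcharge term q·N_q = 44.694 × 1 = 44.694 kPa.
q_ult = 663.06 + 44.694 = 707.75 kPa.
Net ultimate: q_net = 707.75 − 44.694 = 663.06 kPa.
q_all(net) = 663.06 / 2.5 = 265.22 kPa.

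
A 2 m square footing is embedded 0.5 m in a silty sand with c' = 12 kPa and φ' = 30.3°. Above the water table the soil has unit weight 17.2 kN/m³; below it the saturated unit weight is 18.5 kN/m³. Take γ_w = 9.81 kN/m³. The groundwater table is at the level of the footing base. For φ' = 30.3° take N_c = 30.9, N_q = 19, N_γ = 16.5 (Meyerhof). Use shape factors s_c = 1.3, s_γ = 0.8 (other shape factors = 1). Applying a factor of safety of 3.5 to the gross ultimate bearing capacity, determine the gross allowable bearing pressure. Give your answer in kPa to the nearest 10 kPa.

q_all ≈ 220 kPa

Effective surcharge at the founding depth q = γ·D_f = 17.2 × 0.5 = 8.6 kPa.
The water table coincides with the base, so in the self-weight term γ → γ' = 8.69 kN/m³.
q_ult = c·N_c·s_c + q·N_q + 0.5·γ·B·N_γ·s_γ
     = 12 × 30.9 × 1.3 + 8.6 × 19 + 0.5 × 8.69 × 2 × 16.5 × 0.8
     = 482.04 + 163.4 + 114.71 = 760.15 kPa.
q_all = q_ult / FS = 760.15 / 3.5 = 217.19 kPa.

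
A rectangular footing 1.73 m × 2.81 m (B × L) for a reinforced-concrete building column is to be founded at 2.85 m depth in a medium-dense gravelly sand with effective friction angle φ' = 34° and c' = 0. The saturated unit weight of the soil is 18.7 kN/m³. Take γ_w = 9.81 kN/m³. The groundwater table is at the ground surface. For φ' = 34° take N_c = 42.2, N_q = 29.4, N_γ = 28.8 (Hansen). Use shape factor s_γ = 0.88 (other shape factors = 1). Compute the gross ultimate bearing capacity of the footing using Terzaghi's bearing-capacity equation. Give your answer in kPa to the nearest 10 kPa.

q_ult ≈ 940 kPa

With the water table at the surface the whole profile is submerged: γ' = 18.7 − 9.81 = 8.89 kN/m³, so q = γ'·D_f = 25.336 kPa; the same γ' applies in the ½γBN_γ term.
q_ult = q·N_q + 0.5·γ·B·N_γ·s_γ
     = 25.336 × 29.4 + 0.5 × 8.89 × 1.73 × 28.8 × 0.88
     = 744.89 + 194.89 = 939.78 kPa.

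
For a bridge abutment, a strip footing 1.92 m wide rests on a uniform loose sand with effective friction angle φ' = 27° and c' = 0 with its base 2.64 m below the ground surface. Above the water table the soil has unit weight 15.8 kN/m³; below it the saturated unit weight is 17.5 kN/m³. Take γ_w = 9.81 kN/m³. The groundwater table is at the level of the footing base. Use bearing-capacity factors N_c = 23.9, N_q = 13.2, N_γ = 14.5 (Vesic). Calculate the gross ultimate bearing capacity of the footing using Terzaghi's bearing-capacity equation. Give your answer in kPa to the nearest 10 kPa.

q_ult ≈ 660 kPa

Effective surcharge at the founding depth q = γ·D_f = 15.8 × 2.64 = 41.712 kPa.
The water table coincides with the base, so in the self-weight term γ → γ' = 7.69 kN/m³.
q_ult = q·N_q + 0.5·γ·B·N_γ
     = 41.712 × 13.2 + 0.5 × 7.69 × 1.92 × 14.5
     = 550.6 + 107.04 = 657.64 kPa.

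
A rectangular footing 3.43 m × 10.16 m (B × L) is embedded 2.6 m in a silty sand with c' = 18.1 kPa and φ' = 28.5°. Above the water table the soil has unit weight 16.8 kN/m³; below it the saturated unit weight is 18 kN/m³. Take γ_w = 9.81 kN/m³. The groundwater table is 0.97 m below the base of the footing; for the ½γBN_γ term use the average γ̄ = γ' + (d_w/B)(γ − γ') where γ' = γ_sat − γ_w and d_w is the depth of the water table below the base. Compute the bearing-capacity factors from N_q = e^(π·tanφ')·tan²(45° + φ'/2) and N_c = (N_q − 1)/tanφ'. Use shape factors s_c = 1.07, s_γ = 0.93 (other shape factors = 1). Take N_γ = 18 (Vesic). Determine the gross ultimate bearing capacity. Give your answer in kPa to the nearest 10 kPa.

tan28.5° = 0.543, so N_q = e^(π×0.543)·tan²(59.25°) = 5.505 × 2.825 = 15.55.
N_c = (15.55 − 1)/tan28.5° = 26.81.
q = γ·D_f = 16.8 × 2.6 = 43.68 kPa.
γ' = 8.19 kN/m³; averaging over the depth B below the base, γ̄ = γ' + (d_w/B)(γ − γ') = 10.625 kN/m³.
c·N_c·s_c = 18.1 × 26.806 × 1.07 = 519.15 kPa
q·N_q = 43.68 × 15.554 = 679.42 kPa
0.5·γ·B·N_γ·s_γ = 0.5 × 10.625 × 3.43 × 18 × 0.93 = 305.03 kPa
q_ult = 519.15 + 679.42 + 305.03 = 1503.6 kPa.

q_ult ≈ 1500 kPa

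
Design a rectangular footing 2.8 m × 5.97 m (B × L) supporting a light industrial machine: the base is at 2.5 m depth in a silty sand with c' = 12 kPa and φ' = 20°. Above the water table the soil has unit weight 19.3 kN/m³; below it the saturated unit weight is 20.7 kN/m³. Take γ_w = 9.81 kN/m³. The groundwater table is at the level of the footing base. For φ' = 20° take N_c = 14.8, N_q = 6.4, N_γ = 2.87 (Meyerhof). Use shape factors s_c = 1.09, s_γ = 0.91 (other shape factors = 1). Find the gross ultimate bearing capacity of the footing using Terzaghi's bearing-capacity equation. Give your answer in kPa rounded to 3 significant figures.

q = γ·D_f = 19.3 × 2.5 = 48.25 kPa.
For the ½γBN_γ term take γ' = 20.7 − 9.81 = 10.89 kN/m³ (soil below base is submerged).
c·N_c·s_c = 12 × 14.8 × 1.09 = 193.58 kPa
q·N_q = 48.25 × 6.4 = 308.8 kPa
0.5·γ·B·N_γ·s_γ = 0.5 × 10.89 × 2.8 × 2.87 × 0.91 = 39.818 kPa
q_ult = 193.58 + 308.8 + 39.818 = 542.2 kPa.

q_ult ≈ 542 kPa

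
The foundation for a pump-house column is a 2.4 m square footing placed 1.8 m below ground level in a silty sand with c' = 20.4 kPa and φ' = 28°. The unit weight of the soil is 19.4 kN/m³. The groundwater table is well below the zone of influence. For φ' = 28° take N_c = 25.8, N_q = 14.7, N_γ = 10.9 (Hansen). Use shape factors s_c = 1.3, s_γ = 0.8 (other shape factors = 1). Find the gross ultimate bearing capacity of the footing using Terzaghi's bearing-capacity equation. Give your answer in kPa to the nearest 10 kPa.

q_ult ≈ 1400 kPa

Effective surcharge at the founding depth q = γ·D_f = 19.4 × 1.8 = 34.92 kPa.
q_ult = c·N_c·s_c + q·N_q + 0.5·γ·B·N_γ·s_γ
     = 20.4 × 25.8 × 1.3 + 34.92 × 14.7 + 0.5 × 19.4 × 2.4 × 10.9 × 0.8
     = 684.22 + 513.32 + 203 = 1400.5 kPa.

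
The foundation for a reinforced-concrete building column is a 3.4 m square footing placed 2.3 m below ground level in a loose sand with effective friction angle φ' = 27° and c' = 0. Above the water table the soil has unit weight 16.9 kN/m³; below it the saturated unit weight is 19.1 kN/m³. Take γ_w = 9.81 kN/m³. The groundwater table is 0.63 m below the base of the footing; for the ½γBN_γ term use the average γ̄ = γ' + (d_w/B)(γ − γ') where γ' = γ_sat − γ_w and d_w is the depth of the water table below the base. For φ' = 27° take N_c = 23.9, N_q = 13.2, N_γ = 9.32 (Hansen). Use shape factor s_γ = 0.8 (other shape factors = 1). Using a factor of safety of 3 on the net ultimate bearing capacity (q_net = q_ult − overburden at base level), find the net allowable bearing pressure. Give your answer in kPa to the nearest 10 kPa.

q = γ·D_f = 16.9 × 2.3 = 38.87 kPa.
γ' = 9.29 kN/m³; averaging over the depth B below the base, γ̄ = γ' + (d_w/B)(γ − γ') = 10.7 kN/m³.
q·N_q = 38.87 × 13.2 = 513.08 kPa
0.5·γ·B·N_γ·s_γ = 0.5 × 10.7 × 3.4 × 9.32 × 0.8 = 135.63 kPa
q_ult = 513.08 + 135.63 = 648.71 kPa.
q_net = 648.71 − 38.87 = 609.84 kPa.
q_all(net) = 609.84 / 3 = 203.28 kPa.

q_all(net) ≈ 200 kPa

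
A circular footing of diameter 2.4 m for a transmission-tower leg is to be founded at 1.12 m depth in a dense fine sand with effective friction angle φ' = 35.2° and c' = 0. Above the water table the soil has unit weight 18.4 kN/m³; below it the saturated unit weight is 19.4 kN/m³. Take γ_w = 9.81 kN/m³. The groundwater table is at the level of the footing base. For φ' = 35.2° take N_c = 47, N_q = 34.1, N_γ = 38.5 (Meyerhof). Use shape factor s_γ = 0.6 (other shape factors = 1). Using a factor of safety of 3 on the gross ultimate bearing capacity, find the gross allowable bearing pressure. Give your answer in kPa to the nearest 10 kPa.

q_all ≈ 320 kPa

q = γ·D_f = 18.4 × 1.12 = 20.608 kPa.
For the ½γBN_γ term take γ' = 19.4 − 9.81 = 9.59 kN/m³ (soil below base is submerged).
q·N_q = 20.608 × 34.1 = 702.73 kPa
0.5·γ·B·N_γ·s_γ = 0.5 × 9.59 × 2.4 × 38.5 × 0.6 = 265.83 kPa
q_ult = 702.73 + 265.83 = 968.57 kPa.
q_all = 968.57 / 3 = 322.86 kPa.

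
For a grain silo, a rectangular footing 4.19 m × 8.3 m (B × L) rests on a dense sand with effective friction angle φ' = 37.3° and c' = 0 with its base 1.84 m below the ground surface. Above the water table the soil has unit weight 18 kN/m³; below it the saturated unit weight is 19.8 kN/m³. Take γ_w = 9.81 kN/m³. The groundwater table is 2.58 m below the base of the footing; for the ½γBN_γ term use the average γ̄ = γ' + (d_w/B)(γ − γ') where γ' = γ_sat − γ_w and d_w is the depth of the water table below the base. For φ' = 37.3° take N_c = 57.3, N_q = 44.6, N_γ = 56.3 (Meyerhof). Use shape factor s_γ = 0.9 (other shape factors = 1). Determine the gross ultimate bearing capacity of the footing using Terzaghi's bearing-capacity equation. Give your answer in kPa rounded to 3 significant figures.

q_ult ≈ 3060 kPa

q = γ·D_f = 18 × 1.84 = 33.12 kPa.
γ' = 9.99 kN/m³; averaging over the depth B below the base, γ̄ = γ' + (d_w/B)(γ − γ') = 14.922 kN/m³.
q·N_q = 33.12 × 44.6 = 1477.2 kPa
0.5·γ·B·N_γ·s_γ = 0.5 × 14.922 × 4.19 × 56.3 × 0.9 = 1584 kPa
q_ult = 1477.2 + 1584 = 3061.2 kPa.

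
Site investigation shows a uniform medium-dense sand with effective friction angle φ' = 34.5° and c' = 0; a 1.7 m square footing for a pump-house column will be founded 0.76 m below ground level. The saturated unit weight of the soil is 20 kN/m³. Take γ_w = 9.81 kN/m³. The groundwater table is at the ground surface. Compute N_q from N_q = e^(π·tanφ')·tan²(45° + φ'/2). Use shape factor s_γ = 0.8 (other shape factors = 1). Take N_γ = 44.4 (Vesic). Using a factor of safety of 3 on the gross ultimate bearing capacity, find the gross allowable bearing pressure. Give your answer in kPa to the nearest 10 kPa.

N_q = e^(π·tan34.5°)·tan²(62.25°) = 31.3.
γ' = 20 − 9.81 = 10.19 kN/m³ (submerged throughout). q = 10.19 × 0.76 = 7.7444 kPa; the same γ' applies in the ½γBN_γ term.
q·N_q = 7.7444 × 31.299 = 242.39 kPa
0.5·γ·B·N_γ·s_γ = 0.5 × 10.19 × 1.7 × 44.4 × 0.8 = 307.66 kPa
q_ult = 242.39 + 307.66 = 550.05 kPa.
q_all = 550.05 / 3 = 183.35 kPa.

q_all ≈ 180 kPa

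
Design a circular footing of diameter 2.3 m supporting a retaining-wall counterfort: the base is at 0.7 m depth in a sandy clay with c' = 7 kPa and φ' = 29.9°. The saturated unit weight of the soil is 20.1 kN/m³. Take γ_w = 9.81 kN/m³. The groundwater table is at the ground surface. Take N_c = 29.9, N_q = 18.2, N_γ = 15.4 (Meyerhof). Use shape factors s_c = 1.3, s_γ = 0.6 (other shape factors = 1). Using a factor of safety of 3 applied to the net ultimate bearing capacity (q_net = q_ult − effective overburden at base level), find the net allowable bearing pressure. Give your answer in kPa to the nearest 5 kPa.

q_all(net) ≈ 170 kPa

Water table at ground surface, so effective unit weight γ' = 20.1 − 9.81 = 10.29 kN/m³ is used throughout; overburden q = 10.29 × 0.7 = 7.203 kPa; the same γ' applies in the ½γBN_γ term.
Cohesion term c·N_c·s_c = 7 × 29.9 × 1.3 = 272.09 kPa; surcharge term q·N_q = 7.203 × 18.2 = 131.09 kPa; self-weight term 0.5·γ·B·N_γ·s_γ = 0.5 × 10.29 × 2.3 × 15.4 × 0.6 = 109.34 kPa.
q_ult = 272.09 + 131.09 + 109.34 = 512.53 kPa.
Net ultimate: q_net = 512.53 − 7.203 = 505.32 kPa.
q_all(net) = 505.32 / 3 = 168.44 kPa.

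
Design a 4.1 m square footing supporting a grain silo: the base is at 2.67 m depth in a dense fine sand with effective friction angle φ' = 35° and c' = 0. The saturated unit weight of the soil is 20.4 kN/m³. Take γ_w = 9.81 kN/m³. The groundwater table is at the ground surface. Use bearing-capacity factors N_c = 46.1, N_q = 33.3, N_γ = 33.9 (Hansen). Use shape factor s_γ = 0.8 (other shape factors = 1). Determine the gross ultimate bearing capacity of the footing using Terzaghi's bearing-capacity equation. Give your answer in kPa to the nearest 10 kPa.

Water table at ground surface, so effective unit weight γ' = 20.4 − 9.81 = 10.59 kN/m³ is used throughout; overburden q = 10.59 × 2.67 = 28.275 kPa; the same γ' applies in the ½γBN_γ term.
Surcharge term q·N_q = 28.275 × 33.3 = 941.57 kPa; self-weight term 0.5·γ·B·N_γ·s_γ = 0.5 × 10.59 × 4.1 × 33.9 × 0.8 = 588.76 kPa.
q_ult = 941.57 + 588.76 = 1530.3 kPa.

q_ult ≈ 1530 kPa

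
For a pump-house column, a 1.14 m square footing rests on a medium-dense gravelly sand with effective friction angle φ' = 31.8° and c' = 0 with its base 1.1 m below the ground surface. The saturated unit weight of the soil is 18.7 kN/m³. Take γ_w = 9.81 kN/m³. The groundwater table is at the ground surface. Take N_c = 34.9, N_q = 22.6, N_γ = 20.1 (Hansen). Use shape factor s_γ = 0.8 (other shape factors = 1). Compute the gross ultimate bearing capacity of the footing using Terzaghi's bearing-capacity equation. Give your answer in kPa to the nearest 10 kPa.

Water table at ground surface, so effective unit weight γ' = 18.7 − 9.81 = 8.89 kN/m³ is used throughout; overburden q = 8.89 × 1.1 = 9.779 kPa; the same γ' applies in the ½γBN_γ term.
Surcharge term q·N_q = 9.779 × 22.6 = 221.01 kPa; self-weight term 0.5·γ·B·N_γ·s_γ = 0.5 × 8.89 × 1.14 × 20.1 × 0.8 = 81.482 kPa.
q_ult = 221.01 + 81.482 = 302.49 kPa.

q_ult ≈ 300 kPa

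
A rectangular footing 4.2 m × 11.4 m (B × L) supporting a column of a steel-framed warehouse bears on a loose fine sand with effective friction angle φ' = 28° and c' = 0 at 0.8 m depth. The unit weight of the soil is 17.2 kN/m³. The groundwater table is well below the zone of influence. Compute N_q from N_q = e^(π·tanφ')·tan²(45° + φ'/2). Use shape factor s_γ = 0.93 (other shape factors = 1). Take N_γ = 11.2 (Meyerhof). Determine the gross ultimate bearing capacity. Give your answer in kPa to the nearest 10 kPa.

q_ult ≈ 580 kPa

tan28° = 0.5317, so N_q = e^(π×0.5317)·tan²(59°) = 5.314 × 2.77 = 14.72.
Effective surcharge at the founding depth q = γ·D_f = 17.2 × 0.8 = 13.76 kPa.
q_ult = q·N_q + 0.5·γ·B·N_γ·s_γ
     = 13.76 × 14.72 + 0.5 × 17.2 × 4.2 × 11.2 × 0.93
     = 202.55 + 376.23 = 578.77 kPa.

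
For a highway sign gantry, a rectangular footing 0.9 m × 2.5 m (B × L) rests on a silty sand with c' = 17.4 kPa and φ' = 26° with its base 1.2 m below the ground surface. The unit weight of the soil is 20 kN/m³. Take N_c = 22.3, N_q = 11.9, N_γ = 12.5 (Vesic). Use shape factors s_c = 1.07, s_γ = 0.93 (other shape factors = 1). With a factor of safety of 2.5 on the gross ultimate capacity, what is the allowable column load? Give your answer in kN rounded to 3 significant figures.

P_all ≈ 725 kN

Effective surcharge at the founding depth q = γ·D_f = 20 × 1.2 = 24 kPa.
q_ult = c·N_c·s_c + q·N_q + 0.5·γ·B·N_γ·s_γ
     = 17.4 × 22.3 × 1.07 + 24 × 11.9 + 0.5 × 20 × 0.9 × 12.5 × 0.93
     = 415.18 + 285.6 + 104.62 = 805.41 kPa.
Gross allowable pressure q_all = 805.41 / 2.5 = 322.16 kPa.
Footing area = 2.25 m², so allowable column load = 322.16 × 2.25 = 724.87 kN.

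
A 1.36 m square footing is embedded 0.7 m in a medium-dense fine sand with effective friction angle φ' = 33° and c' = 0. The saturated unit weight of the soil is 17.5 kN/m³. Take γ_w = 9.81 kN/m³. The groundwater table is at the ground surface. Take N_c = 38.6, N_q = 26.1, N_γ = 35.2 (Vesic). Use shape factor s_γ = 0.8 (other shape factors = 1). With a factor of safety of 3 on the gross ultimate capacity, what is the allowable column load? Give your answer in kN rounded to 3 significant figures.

P_all ≈ 177 kN

Water table at ground surface, so effective unit weight γ' = 17.5 − 9.81 = 7.69 kN/m³ is used throughout; overburden q = 7.69 × 0.7 = 5.383 kPa; the same γ' applies in the ½γBN_γ term.
Surcharge term q·N_q = 5.383 × 26.1 = 140.5 kPa; self-weight term 0.5·γ·B·N_γ·s_γ = 0.5 × 7.69 × 1.36 × 35.2 × 0.8 = 147.25 kPa.
q_ult = 140.5 + 147.25 = 287.75 kPa.
Gross allowable pressure q_all = 287.75 / 3 = 95.917 kPa.
Footing area = 1.8496 m², so allowable column load = 95.917 × 1.8496 = 177.41 kN.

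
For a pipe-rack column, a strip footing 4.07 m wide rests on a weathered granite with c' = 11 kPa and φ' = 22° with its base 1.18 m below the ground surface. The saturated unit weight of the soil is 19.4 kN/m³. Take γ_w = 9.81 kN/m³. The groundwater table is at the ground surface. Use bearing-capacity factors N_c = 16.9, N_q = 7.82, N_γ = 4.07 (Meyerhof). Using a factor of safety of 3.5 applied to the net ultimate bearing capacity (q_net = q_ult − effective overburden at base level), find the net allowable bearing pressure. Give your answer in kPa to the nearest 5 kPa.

q_all(net) ≈ 100 kPa

γ' = 19.4 − 9.81 = 9.59 kN/m³ (submerged throughout). q = 9.59 × 1.18 = 11.316 kPa; the same γ' applies in the ½γBN_γ term.
c·N_c = 11 × 16.9 = 185.9 kPa
q·N_q = 11.316 × 7.82 = 88.493 kPa
0.5·γ·B·N_γ = 0.5 × 9.59 × 4.07 × 4.07 = 79.429 kPa
q_ult = 185.9 + 88.493 + 79.429 = 353.82 kPa.
Net ultimate: q_net = 353.82 − 11.316 = 342.51 kPa.
q_all(net) = 342.51 / 3.5 = 97.859 kPa.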